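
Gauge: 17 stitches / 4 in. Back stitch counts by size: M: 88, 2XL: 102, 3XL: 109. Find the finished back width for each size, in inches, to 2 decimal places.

M 20.71 inches; 2XL 24.00 inches; 3XL 25.65 inches.

17/4 = 4.25 sts per in.
M: 88 / 4.25 = 20.706 → 20.71 in.
2XL: 102 / 4.25 = 24.000 → 24.00 in.
3XL: 109 / 4.25 = 25.647 → 25.65 in.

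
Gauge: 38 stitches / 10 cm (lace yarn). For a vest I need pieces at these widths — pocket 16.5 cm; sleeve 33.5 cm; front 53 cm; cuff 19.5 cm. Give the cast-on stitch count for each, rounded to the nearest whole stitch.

pocket 63; sleeve 127; front 201; cuff 74.

Rate = 38/10 = 3.8 sts per cm.
pocket: 16.5 × 3.8 = 62.70 → 63.
sleeve: 33.5 × 3.8 = 127.30 → 127.
front: 53 × 3.8 = 201.40 → 201.
cuff: 19.5 × 3.8 = 74.10 → 74.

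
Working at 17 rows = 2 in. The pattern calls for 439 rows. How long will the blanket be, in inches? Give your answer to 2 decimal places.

17 rows / 2 inch = 8.5 rows per inch.
439 / 8.5 = 51.647 inches.

51.65 inches.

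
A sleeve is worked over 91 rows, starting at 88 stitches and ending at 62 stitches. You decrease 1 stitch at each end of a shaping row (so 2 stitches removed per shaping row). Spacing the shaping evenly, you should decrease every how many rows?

Decrease every 7th row.

Stitches to remove: |62 − 88| = 26.
Shaping rows needed: 26 / 2 = 13.
91 rows / 13 = every 7 rows.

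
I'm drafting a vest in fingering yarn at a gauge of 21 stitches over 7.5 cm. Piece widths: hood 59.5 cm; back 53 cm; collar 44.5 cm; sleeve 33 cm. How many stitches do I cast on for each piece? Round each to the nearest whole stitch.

hood 167; back 148; collar 125; sleeve 92.

Rate = 21/7.5 = 2.8 sts per cm.
hood: 59.5 × 2.8 = 166.60 → 167.
back: 53 × 2.8 = 148.40 → 148.
collar: 44.5 × 2.8 = 124.60 → 125.
sleeve: 33 × 2.8 = 92.40 → 92.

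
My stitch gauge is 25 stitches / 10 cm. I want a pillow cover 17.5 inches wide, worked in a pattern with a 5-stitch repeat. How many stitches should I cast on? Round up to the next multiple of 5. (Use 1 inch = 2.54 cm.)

CO 115 sts.

17.5 in = 17.5 × 2.54 = 44.45 cm.
25 / 10 = 2.5 sts/cm.
44.45 × 2.5 = 111.12 sts.
→ 115.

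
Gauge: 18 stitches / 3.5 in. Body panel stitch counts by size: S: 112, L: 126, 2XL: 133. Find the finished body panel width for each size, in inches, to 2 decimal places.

S 21.78 inches; L 24.50 inches; 2XL 25.86 inches.

18/3.5 = 5.143 sts per in.
S: 112 / 5.143 = 21.778 → 21.78 in.
L: 126 / 5.143 = 24.500 → 24.50 in.
2XL: 133 / 5.143 = 25.861 → 25.86 in.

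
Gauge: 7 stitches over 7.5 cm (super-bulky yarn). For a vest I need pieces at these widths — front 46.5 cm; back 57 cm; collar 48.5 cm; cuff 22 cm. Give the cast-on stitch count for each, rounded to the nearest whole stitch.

front 43; back 53; collar 45; cuff 21.

Rate = 7/7.5 = 0.933 sts per cm.
front: 46.5 × 0.933 = 43.40 → 43.
back: 57 × 0.933 = 53.20 → 53.
collar: 48.5 × 0.933 = 45.27 → 45.
cuff: 22 × 0.933 = 20.53 → 21.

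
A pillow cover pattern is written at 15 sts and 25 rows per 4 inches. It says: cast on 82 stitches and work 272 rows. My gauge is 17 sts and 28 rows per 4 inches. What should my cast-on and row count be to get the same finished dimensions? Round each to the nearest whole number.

Cast on 93 stitches; work 305 rows.

Stitches: 82 × 17/15 = 92.93 → 93.
Rows: 272 × 28/25 = 304.64 → 305.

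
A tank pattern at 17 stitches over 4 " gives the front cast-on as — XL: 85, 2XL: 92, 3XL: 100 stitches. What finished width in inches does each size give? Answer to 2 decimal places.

17/4 = 4.25 sts per in.
XL: 85 / 4.25 = 20.000 → 20.00 in.
2XL: 92 / 4.25 = 21.647 → 21.65 in.
3XL: 100 / 4.25 = 23.529 → 23.53 in.

XL 20.00 inches; 2XL 21.65 inches; 3XL 23.53 inches.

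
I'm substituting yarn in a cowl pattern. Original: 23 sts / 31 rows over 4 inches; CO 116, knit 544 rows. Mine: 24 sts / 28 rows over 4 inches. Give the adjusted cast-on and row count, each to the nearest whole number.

Stitches: 116 × 24/23 = 121.04 → 121.
Rows: 544 × 28/31 = 491.35 → 491.

Cast on 121 stitches; work 491 rows.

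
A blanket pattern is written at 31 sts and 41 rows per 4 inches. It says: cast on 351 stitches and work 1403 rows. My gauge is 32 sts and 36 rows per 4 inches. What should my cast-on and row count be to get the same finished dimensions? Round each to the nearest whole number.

Stitches: 351 × 32/31 = 362.32 → 362.
Rows: 1403 × 36/41 = 1231.90 → 1232.

Cast on 362 stitches; work 1232 rows.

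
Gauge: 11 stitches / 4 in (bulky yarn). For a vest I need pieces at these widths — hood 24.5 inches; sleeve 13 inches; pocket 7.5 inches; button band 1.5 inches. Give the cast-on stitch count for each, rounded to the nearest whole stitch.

hood 67; sleeve 36; pocket 21; button band 4.

Rate = 11/4 = 2.75 sts per in.
hood: 24.5 × 2.75 = 67.38 → 67.
sleeve: 13 × 2.75 = 35.75 → 36.
pocket: 7.5 × 2.75 = 20.62 → 21.
button band: 1.5 × 2.75 = 4.12 → 4.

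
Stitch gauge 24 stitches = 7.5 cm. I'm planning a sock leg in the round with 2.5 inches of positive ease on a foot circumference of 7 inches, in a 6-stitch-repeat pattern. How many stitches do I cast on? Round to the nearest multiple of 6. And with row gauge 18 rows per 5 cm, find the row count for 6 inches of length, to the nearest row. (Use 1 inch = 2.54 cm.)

Finished = 7 + 2.5 = 9.5 inches.
9.5 inches × 2.54 = 24.13 cm.
24/7.5 = 3.2 sts per cm; 24.13 × 3.2 = 77.22 sts.
Nearest multiple of 6 → 78.
6 inches = 15.24 cm; × 3.6 = 54.86 → 55 rows.

Cast on 78 stitches; work 55 rows.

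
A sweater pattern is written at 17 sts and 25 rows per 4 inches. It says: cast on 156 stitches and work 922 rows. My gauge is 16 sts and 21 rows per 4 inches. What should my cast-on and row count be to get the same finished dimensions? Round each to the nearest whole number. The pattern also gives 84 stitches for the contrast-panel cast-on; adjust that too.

Stitches: 156 × 16/17 = 146.82 → 147.
Rows: 922 × 21/25 = 774.48 → 774.
contrast-panel cast-on: 84 × 16/17 = 79.06 → 79.

Cast on 147 stitches; work 774 rows; contrast-panel cast-on 79 stitches.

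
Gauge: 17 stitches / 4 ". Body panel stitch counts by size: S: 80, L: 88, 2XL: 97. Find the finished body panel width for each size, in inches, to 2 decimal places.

S 18.82 inches; L 20.71 inches; 2XL 22.82 inches.

17/4 = 4.25 sts per in.
S: 80 / 4.25 = 18.824 → 18.82 in.
L: 88 / 4.25 = 20.706 → 20.71 in.
2XL: 97 / 4.25 = 22.824 → 22.82 in.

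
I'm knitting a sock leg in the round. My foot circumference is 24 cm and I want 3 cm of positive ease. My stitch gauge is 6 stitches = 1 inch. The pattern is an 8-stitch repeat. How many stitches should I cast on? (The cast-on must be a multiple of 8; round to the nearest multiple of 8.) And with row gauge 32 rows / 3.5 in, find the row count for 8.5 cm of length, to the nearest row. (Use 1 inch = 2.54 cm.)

Finished = 24 + 3 = 27 cm.
27 cm × 1/2.54 = 10.63 inches.
6/1 = 6 sts per in; 10.63 × 6 = 63.78 sts.
Nearest multiple of 8 → 64.
8.5 cm = 3.35 inches; × 9.143 = 30.60 → 31 rows.

Cast on 64 stitches; work 31 rows.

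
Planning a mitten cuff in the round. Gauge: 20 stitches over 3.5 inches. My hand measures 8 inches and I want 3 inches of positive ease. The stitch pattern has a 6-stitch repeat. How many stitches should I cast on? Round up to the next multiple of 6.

Cast on 66 stitches.

Finished = 8 + 3 = 11 inches.
20 / 3.5 = 5.714 sts/in.
11 × 5.714 = 62.86 sts.
Next multiple of 6: 66.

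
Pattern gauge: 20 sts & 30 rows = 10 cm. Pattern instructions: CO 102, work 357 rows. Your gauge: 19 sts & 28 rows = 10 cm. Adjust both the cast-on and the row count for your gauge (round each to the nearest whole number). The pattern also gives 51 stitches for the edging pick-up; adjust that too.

Stitches: 102 × 19/20 = 96.90 → 97.
Rows: 357 × 28/30 = 333.20 → 333.
edging pick-up: 51 × 19/20 = 48.45 → 48.

Cast on 97 stitches; work 333 rows; edging pick-up 48 stitches.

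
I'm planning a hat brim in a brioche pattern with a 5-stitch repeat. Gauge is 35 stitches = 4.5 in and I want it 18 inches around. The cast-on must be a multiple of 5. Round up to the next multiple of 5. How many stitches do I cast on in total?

35 / 4.5 = 7.778 sts per inch.
18 × 7.778 = 140.00 sts.
Next multiple of 5: 140.

Cast on 140 stitches.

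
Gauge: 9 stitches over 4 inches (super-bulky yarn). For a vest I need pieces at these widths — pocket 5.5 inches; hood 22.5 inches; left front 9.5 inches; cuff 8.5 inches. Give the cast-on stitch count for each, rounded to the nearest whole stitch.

Rate = 9/4 = 2.25 sts per in.
pocket: 5.5 × 2.25 = 12.38 → 12.
hood: 22.5 × 2.25 = 50.62 → 51.
left front: 9.5 × 2.25 = 21.38 → 21.
cuff: 8.5 × 2.25 = 19.12 → 19.

pocket 12; hood 51; left front 21; cuff 19.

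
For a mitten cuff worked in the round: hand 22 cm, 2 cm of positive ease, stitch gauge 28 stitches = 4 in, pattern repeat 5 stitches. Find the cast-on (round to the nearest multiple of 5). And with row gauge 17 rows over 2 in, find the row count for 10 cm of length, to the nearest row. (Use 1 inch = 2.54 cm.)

Cast on 65 stitches; work 33 rows.

Finished = 22 + 2 = 24 cm.
24 cm × 1/2.54 = 9.45 inches.
28/4 = 7 sts per in; 9.45 × 7 = 66.14 sts.
Nearest multiple of 5 → 65.
10 cm = 3.94 inches; × 8.5 = 33.46 → 33 rows.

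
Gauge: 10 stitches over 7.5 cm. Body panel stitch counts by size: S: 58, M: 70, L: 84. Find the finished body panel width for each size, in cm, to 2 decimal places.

10/7.5 = 1.333 sts per cm.
S: 58 / 1.333 = 43.500 → 43.50 cm.
M: 70 / 1.333 = 52.500 → 52.50 cm.
L: 84 / 1.333 = 63.000 → 63.00 cm.

S 43.50 cm; M 52.50 cm; L 63.00 cm.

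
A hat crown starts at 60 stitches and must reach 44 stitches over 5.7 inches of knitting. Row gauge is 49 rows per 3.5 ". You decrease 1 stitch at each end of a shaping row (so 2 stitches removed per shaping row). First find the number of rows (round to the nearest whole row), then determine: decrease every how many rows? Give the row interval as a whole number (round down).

Rows = 5.7 × 14 = 79.8 → 80 rows.
Stitches to remove: 16 → 8 shaping rows (at 2 st each).
80 / 8 = 10.00 → every 10 rows.

Decrease every 10th row.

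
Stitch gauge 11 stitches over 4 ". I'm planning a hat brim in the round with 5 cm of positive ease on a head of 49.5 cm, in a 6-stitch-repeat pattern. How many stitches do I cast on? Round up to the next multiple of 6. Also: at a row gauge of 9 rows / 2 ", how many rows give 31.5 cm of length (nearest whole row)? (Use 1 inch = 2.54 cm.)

Finished = 49.5 + 5 = 54.5 cm.
54.5 cm × 1/2.54 = 21.46 inches.
11/4 = 2.75 sts per in; 21.46 × 2.75 = 59.01 sts.
Next multiple of 6 → 60.
31.5 cm = 12.40 inches; × 4.5 = 55.81 → 56 rows.

Cast on 60 stitches; work 56 rows.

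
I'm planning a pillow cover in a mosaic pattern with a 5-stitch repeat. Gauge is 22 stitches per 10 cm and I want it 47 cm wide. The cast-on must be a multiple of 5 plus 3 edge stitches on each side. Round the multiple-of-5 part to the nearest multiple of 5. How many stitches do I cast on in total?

CO 101 sts.

22 / 10 = 2.2 sts per cm.
47 × 2.2 = 103.40 sts.
Less 6 edge sts → 97.40 for the repeat.
Nearest multiple of 5: 95.
Add back 6 edge sts → 101.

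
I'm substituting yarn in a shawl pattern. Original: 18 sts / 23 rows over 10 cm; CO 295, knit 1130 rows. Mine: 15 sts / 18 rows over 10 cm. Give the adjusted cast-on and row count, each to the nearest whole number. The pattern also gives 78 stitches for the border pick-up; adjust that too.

Stitches: 295 × 15/18 = 245.83 → 246.
Rows: 1130 × 18/23 = 884.35 → 884.
border pick-up: 78 × 15/18 = 65.00 → 65.

Cast on 246 stitches; work 884 rows; border pick-up 65 stitches.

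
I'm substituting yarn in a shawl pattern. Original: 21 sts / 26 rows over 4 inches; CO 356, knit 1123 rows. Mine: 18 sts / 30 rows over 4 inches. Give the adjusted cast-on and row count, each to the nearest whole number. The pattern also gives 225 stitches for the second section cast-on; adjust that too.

Cast on 305 stitches; work 1296 rows; second section cast-on 193 stitches.

Stitches: 356 × 18/21 = 305.14 → 305.
Rows: 1123 × 30/26 = 1295.77 → 1296.
second section cast-on: 225 × 18/21 = 192.86 → 193.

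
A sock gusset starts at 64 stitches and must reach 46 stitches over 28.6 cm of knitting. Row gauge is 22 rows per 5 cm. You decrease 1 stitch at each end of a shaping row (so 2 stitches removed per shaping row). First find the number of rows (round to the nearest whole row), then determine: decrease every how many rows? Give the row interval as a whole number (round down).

Decrease every 14th row.

Rows = 28.6 × 4.4 = 125.8 → 126 rows.
Stitches to remove: 18 → 9 shaping rows (at 2 st each).
126 / 9 = 14.00 → every 14 rows.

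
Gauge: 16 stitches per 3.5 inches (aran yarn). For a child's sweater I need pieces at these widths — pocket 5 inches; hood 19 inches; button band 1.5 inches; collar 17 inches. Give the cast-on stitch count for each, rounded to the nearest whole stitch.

pocket 23; hood 87; button band 7; collar 78.

Rate = 16/3.5 = 4.571 sts per in.
pocket: 5 × 4.571 = 22.86 → 23.
hood: 19 × 4.571 = 86.86 → 87.
button band: 1.5 × 4.571 = 6.86 → 7.
collar: 17 × 4.571 = 77.71 → 78.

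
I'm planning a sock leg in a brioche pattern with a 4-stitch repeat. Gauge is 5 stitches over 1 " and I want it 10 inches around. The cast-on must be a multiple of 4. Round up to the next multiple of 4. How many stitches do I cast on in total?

Cast on 52 stitches.

5 / 1 = 5 sts per inch.
10 × 5 = 50.00 sts.
Next multiple of 4: 52.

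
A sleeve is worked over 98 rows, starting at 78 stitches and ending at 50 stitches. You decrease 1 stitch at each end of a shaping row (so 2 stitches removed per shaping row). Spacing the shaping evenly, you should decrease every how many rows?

Decrease every 7th row.

Stitches to remove: |50 − 78| = 28.
Shaping rows needed: 28 / 2 = 14.
98 rows / 14 = every 7 rows.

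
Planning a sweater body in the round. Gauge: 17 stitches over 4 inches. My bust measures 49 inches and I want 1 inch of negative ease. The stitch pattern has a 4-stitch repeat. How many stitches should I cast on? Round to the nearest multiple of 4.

Finished = 49 − 1 = 48 inches.
17 / 4 = 4.25 sts/in.
48 × 4.25 = 204.00 sts.
Nearest multiple of 4: 204.

Cast on 204 stitches.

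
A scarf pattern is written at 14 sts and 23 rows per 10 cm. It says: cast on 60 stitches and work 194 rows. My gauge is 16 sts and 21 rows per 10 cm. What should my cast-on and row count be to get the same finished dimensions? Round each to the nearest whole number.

Cast on 69 stitches; work 177 rows.

Stitches: 60 × 16/14 = 68.57 → 69.
Rows: 194 × 21/23 = 177.13 → 177.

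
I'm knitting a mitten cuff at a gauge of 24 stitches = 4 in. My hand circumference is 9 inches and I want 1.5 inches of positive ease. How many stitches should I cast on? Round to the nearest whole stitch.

63 stitches.

Finished = 9 + 1.5 = 10.5 in.
24 / 4 = 6 sts per inch.
10.50 × 6 = 63.00 sts.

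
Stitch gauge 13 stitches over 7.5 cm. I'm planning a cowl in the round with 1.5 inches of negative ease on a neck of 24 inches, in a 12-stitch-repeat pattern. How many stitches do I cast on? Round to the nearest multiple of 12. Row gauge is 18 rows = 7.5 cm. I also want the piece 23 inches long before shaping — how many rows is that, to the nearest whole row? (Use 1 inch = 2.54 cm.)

Finished = 24 − 1.5 = 22.5 inches.
22.5 inches × 2.54 = 57.15 cm.
13/7.5 = 1.733 sts per cm; 57.15 × 1.733 = 99.06 sts.
Nearest multiple of 12 → 96.
23 inches = 58.42 cm; × 2.4 = 140.21 → 140 rows.

Cast on 96 stitches; work 140 rows.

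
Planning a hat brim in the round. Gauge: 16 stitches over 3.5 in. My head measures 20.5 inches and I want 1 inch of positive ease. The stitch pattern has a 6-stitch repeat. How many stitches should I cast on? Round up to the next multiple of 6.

Finished = 20.5 + 1 = 21.5 inches.
16 / 3.5 = 4.571 sts/in.
21.5 × 4.571 = 98.29 sts.
Next multiple of 6: 102.

CO 102 sts.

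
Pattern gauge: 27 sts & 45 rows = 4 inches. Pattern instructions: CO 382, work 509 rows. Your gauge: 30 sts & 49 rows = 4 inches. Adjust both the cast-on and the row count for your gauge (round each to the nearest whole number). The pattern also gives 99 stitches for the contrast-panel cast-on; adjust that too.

Stitches: 382 × 30/27 = 424.44 → 424.
Rows: 509 × 49/45 = 554.24 → 554.
contrast-panel cast-on: 99 × 30/27 = 110.00 → 110.

Cast on 424 stitches; work 554 rows; contrast-panel cast-on 110 stitches.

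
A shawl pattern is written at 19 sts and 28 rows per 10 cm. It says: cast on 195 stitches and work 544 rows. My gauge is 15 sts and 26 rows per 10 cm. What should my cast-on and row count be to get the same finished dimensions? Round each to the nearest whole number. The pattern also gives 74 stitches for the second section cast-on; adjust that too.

Cast on 154 stitches; work 505 rows; second section cast-on 58 stitches.

Stitches: 195 × 15/19 = 153.95 → 154.
Rows: 544 × 26/28 = 505.14 → 505.
second section cast-on: 74 × 15/19 = 58.42 → 58.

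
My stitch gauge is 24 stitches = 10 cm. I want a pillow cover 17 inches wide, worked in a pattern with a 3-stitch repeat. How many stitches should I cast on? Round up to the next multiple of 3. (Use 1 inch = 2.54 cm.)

17 in = 17 × 2.54 = 43.18 cm.
24 / 10 = 2.4 sts/cm.
43.18 × 2.4 = 103.63 sts.
→ 105.

105 stitches.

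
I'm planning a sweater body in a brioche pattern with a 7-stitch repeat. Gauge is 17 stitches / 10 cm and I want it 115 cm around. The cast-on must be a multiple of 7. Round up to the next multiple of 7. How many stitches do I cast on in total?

17 / 10 = 1.7 sts per cm.
115 × 1.7 = 195.50 sts.
Next multiple of 7: 196.

Cast on 196 stitches.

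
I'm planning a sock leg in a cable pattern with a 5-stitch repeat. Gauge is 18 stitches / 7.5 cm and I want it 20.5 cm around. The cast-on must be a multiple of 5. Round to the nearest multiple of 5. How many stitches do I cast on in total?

CO 50 sts.

18 / 7.5 = 2.4 sts per cm.
20.5 × 2.4 = 49.20 sts.
Nearest multiple of 5: 50.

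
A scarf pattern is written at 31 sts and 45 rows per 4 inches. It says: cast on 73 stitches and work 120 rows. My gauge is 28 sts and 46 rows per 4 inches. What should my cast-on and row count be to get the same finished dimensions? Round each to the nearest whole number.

Stitches: 73 × 28/31 = 65.94 → 66.
Rows: 120 × 46/45 = 122.67 → 123.

Cast on 66 stitches; work 123 rows.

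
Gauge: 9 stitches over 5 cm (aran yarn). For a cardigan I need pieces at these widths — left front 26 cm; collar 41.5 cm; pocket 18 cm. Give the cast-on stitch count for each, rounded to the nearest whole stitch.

Rate = 9/5 = 1.8 sts per cm.
left front: 26 × 1.8 = 46.80 → 47.
collar: 41.5 × 1.8 = 74.70 → 75.
pocket: 18 × 1.8 = 32.40 → 32.

left front 47; collar 75; pocket 32.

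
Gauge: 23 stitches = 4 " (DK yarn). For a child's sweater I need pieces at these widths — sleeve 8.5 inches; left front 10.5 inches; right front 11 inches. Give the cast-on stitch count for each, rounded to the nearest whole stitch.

Rate = 23/4 = 5.75 sts per in.
sleeve: 8.5 × 5.75 = 48.88 → 49.
left front: 10.5 × 5.75 = 60.38 → 60.
right front: 11 × 5.75 = 63.25 → 63.

sleeve 49; left front 60; right front 63.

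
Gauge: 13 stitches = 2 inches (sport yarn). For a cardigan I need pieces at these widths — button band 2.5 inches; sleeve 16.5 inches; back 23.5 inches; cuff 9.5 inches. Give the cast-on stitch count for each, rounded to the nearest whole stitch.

button band 16; sleeve 107; back 153; cuff 62.

Rate = 13/2 = 6.5 sts per in.
button band: 2.5 × 6.5 = 16.25 → 16.
sleeve: 16.5 × 6.5 = 107.25 → 107.
back: 23.5 × 6.5 = 152.75 → 153.
cuff: 9.5 × 6.5 = 61.75 → 62.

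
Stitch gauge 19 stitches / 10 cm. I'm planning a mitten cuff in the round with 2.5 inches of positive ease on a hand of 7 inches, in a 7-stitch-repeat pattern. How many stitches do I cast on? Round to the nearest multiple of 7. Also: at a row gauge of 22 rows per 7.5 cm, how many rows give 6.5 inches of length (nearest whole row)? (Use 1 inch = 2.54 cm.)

Cast on 49 stitches; work 48 rows.

Finished = 7 + 2.5 = 9.5 inches.
9.5 inches × 2.54 = 24.13 cm.
19/10 = 1.9 sts per cm; 24.13 × 1.9 = 45.85 sts.
Nearest multiple of 7 → 49.
6.5 inches = 16.51 cm; × 2.933 = 48.43 → 48 rows.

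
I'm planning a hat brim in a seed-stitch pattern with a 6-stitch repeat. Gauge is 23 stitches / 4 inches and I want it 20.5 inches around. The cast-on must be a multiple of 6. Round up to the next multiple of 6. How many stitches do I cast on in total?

CO 120 sts.

23 / 4 = 5.75 sts per inch.
20.5 × 5.75 = 117.88 sts.
Next multiple of 6: 120.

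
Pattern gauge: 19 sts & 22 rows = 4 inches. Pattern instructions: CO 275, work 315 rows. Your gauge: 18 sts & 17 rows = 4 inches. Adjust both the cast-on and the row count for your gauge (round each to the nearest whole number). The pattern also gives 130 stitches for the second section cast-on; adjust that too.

Stitches: 275 × 18/19 = 260.53 → 261.
Rows: 315 × 17/22 = 243.41 → 243.
second section cast-on: 130 × 18/19 = 123.16 → 123.

Cast on 261 stitches; work 243 rows; second section cast-on 123 stitches.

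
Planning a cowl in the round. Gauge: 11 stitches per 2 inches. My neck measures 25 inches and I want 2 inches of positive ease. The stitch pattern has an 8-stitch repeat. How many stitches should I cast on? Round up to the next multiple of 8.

Finished = 25 + 2 = 27 inches.
11 / 2 = 5.5 sts/in.
27 × 5.5 = 148.50 sts.
Next multiple of 8: 152.

152 stitches.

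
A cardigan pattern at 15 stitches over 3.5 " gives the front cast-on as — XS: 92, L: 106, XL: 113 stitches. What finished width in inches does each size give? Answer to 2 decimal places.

15/3.5 = 4.286 sts per in.
XS: 92 / 4.286 = 21.467 → 21.47 in.
L: 106 / 4.286 = 24.733 → 24.73 in.
XL: 113 / 4.286 = 26.367 → 26.37 in.

XS 21.47 inches; L 24.73 inches; XL 26.37 inches.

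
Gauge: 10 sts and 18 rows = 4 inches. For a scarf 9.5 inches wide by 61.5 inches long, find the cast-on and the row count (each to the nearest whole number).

Stitch gauge = 10/4 = 2.5 sts/in; 9.5 × 2.5 = 23.75 → 24 sts.
Row gauge = 18/4 = 4.5 rows/in; 61.5 × 4.5 = 276.75 → 277 rows.

Cast on 24 stitches and work 277 rows.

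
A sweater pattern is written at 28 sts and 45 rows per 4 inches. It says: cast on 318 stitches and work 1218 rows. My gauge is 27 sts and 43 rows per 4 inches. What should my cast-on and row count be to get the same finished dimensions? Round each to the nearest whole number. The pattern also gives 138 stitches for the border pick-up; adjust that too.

Cast on 307 stitches; work 1164 rows; border pick-up 133 stitches.

Stitches: 318 × 27/28 = 306.64 → 307.
Rows: 1218 × 43/45 = 1163.87 → 1164.
border pick-up: 138 × 27/28 = 133.07 → 133.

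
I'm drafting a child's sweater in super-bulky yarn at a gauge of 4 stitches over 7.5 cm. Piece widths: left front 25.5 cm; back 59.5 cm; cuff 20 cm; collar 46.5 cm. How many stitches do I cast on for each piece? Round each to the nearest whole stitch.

left front 14; back 32; cuff 11; collar 25.

Rate = 4/7.5 = 0.533 sts per cm.
left front: 25.5 × 0.533 = 13.60 → 14.
back: 59.5 × 0.533 = 31.73 → 32.
cuff: 20 × 0.533 = 10.67 → 11.
collar: 46.5 × 0.533 = 24.80 → 25.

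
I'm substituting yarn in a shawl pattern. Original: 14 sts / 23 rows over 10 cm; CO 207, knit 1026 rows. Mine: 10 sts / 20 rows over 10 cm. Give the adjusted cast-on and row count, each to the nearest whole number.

Stitches: 207 × 10/14 = 147.86 → 148.
Rows: 1026 × 20/23 = 892.17 → 892.

Cast on 148 stitches; work 892 rows.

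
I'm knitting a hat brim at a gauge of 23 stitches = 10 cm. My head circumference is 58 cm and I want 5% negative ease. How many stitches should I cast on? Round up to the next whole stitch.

Cast on 127 stitches.

Finished = 58 × 0.95 = 55.10 cm.
23 / 10 = 2.3 sts per cm.
55.10 × 2.3 = 126.73 sts.
→ 127 sts.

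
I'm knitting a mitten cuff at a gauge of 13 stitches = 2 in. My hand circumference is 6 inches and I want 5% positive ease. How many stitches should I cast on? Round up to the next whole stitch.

41 stitches.

Finished = 6 × 1.05 = 6.30 in.
13 / 2 = 6.5 sts per inch.
6.30 × 6.5 = 40.95 sts.
→ 41 sts.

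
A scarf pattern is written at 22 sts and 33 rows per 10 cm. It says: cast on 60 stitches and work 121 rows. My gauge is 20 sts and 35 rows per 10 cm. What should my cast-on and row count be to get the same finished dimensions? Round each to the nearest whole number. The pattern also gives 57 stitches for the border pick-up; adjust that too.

Stitches: 60 × 20/22 = 54.55 → 55.
Rows: 121 × 35/33 = 128.33 → 128.
border pick-up: 57 × 20/22 = 51.82 → 52.

Cast on 55 stitches; work 128 rows; border pick-up 52 stitches.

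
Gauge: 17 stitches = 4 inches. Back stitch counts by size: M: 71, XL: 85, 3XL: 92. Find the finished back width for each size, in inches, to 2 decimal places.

M 16.71 inches; XL 20.00 inches; 3XL 21.65 inches.

17/4 = 4.25 sts per in.
M: 71 / 4.25 = 16.706 → 16.71 in.
XL: 85 / 4.25 = 20.000 → 20.00 in.
3XL: 92 / 4.25 = 21.647 → 21.65 in.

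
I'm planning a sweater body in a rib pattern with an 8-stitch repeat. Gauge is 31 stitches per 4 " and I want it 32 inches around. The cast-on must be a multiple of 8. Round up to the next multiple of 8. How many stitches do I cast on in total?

31 / 4 = 7.75 sts per inch.
32 × 7.75 = 248.00 sts.
Next multiple of 8: 248.

Cast on 248 stitches.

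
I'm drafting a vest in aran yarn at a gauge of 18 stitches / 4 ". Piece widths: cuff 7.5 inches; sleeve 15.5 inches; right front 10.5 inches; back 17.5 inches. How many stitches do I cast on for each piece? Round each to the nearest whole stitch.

cuff 34; sleeve 70; right front 47; back 79.

Rate = 18/4 = 4.5 sts per in.
cuff: 7.5 × 4.5 = 33.75 → 34.
sleeve: 15.5 × 4.5 = 69.75 → 70.
right front: 10.5 × 4.5 = 47.25 → 47.
back: 17.5 × 4.5 = 78.75 → 79.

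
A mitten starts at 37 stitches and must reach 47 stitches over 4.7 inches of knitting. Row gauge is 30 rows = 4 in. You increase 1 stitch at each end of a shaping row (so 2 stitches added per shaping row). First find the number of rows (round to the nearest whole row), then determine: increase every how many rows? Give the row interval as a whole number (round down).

Rows = 4.7 × 7.5 = 35.2 → 35 rows.
Stitches to add: 10 → 5 shaping rows (at 2 st each).
35 / 5 = 7.00 → every 7 rows.

Increase every 7th row.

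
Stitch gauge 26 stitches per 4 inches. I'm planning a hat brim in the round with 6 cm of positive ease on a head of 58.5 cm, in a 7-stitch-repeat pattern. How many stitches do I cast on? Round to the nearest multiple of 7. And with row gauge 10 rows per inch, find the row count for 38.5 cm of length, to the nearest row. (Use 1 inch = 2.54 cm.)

Cast on 168 stitches; work 152 rows.

Finished = 58.5 + 6 = 64.5 cm.
64.5 cm × 1/2.54 = 25.39 inches.
26/4 = 6.5 sts per in; 25.39 × 6.5 = 165.06 sts.
Nearest multiple of 7 → 168.
38.5 cm = 15.16 inches; × 10 = 151.57 → 152 rows.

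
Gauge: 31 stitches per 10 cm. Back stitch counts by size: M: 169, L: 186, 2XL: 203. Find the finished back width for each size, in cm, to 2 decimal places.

31/10 = 3.1 sts per cm.
M: 169 / 3.1 = 54.516 → 54.52 cm.
L: 186 / 3.1 = 60.000 → 60.00 cm.
2XL: 203 / 3.1 = 65.484 → 65.48 cm.

M 54.52 cm; L 60.00 cm; 2XL 65.48 cm.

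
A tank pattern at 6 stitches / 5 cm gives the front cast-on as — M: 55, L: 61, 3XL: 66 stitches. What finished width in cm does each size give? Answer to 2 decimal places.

6/5 = 1.2 sts per cm.
M: 55 / 1.2 = 45.833 → 45.83 cm.
L: 61 / 1.2 = 50.833 → 50.83 cm.
3XL: 66 / 1.2 = 55.000 → 55.00 cm.

M 45.83 cm; L 50.83 cm; 3XL 55.00 cm.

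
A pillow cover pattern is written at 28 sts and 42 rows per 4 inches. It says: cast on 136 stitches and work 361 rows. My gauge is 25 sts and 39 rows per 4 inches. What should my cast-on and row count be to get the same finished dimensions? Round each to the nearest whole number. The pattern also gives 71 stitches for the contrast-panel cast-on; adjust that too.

Cast on 121 stitches; work 335 rows; contrast-panel cast-on 63 stitches.

Stitches: 136 × 25/28 = 121.43 → 121.
Rows: 361 × 39/42 = 335.21 → 335.
contrast-panel cast-on: 71 × 25/28 = 63.39 → 63.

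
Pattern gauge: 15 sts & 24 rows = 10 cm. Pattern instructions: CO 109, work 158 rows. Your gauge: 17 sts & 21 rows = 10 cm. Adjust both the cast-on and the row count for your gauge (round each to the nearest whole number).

Cast on 124 stitches; work 138 rows.

Stitches: 109 × 17/15 = 123.53 → 124.
Rows: 158 × 21/24 = 138.25 → 138.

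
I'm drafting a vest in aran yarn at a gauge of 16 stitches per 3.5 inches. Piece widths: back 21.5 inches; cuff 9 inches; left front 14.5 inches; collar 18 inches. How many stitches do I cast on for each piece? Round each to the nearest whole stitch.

back 98; cuff 41; left front 66; collar 82.

Rate = 16/3.5 = 4.571 sts per in.
back: 21.5 × 4.571 = 98.29 → 98.
cuff: 9 × 4.571 = 41.14 → 41.
left front: 14.5 × 4.571 = 66.29 → 66.
collar: 18 × 4.571 = 82.29 → 82.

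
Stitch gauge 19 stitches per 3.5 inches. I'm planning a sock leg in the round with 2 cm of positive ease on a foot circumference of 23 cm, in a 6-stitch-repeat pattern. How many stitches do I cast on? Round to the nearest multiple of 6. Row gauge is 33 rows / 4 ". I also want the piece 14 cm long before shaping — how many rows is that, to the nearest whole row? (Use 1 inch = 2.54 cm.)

Cast on 54 stitches; work 45 rows.

Finished = 23 + 2 = 25 cm.
25 cm × 1/2.54 = 9.84 inches.
19/3.5 = 5.429 sts per in; 9.84 × 5.429 = 53.43 sts.
Nearest multiple of 6 → 54.
14 cm = 5.51 inches; × 8.25 = 45.47 → 45 rows.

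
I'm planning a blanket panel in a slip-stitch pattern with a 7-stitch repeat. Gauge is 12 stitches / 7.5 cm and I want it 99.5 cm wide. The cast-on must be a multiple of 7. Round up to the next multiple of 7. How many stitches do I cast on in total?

Cast on 161 stitches.

12 / 7.5 = 1.6 sts per cm.
99.5 × 1.6 = 159.20 sts.
Next multiple of 7: 161.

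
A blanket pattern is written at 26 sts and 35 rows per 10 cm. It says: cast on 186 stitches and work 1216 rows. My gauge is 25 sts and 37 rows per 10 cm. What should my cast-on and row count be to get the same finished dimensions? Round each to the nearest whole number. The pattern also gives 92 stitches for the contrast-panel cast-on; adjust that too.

Stitches: 186 × 25/26 = 178.85 → 179.
Rows: 1216 × 37/35 = 1285.49 → 1285.
contrast-panel cast-on: 92 × 25/26 = 88.46 → 88.

Cast on 179 stitches; work 1285 rows; contrast-panel cast-on 88 stitches.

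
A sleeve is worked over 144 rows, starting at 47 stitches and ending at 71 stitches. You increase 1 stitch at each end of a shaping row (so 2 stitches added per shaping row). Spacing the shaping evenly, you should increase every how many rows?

Increase every 12th row.

Stitches to add: |71 − 47| = 24.
Shaping rows needed: 24 / 2 = 12.
144 rows / 12 = every 12 rows.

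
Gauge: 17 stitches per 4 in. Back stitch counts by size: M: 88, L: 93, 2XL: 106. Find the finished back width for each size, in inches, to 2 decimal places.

M 20.71 inches; L 21.88 inches; 2XL 24.94 inches.

17/4 = 4.25 sts per in.
M: 88 / 4.25 = 20.706 → 20.71 in.
L: 93 / 4.25 = 21.882 → 21.88 in.
2XL: 106 / 4.25 = 24.941 → 24.94 in.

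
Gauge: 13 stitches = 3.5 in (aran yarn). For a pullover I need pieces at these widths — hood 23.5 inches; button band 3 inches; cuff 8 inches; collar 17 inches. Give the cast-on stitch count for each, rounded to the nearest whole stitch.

Rate = 13/3.5 = 3.714 sts per in.
hood: 23.5 × 3.714 = 87.29 → 87.
button band: 3 × 3.714 = 11.14 → 11.
cuff: 8 × 3.714 = 29.71 → 30.
collar: 17 × 3.714 = 63.14 → 63.

hood 87; button band 11; cuff 30; collar 63.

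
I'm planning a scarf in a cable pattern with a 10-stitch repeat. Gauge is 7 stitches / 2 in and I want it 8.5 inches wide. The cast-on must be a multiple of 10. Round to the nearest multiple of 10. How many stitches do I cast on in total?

7 / 2 = 3.5 sts per inch.
8.5 × 3.5 = 29.75 sts.
Nearest multiple of 10: 30.

30 stitches.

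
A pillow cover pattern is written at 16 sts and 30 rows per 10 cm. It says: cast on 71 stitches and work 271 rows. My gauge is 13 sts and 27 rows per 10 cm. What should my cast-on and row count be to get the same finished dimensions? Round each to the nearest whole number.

Cast on 58 stitches; work 244 rows.

Stitches: 71 × 13/16 = 57.69 → 58.
Rows: 271 × 27/30 = 243.90 → 244.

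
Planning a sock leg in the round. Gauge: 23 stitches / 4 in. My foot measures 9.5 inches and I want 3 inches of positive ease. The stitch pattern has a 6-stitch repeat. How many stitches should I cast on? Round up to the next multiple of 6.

Finished = 9.5 + 3 = 12.5 inches.
23 / 4 = 5.75 sts/in.
12.5 × 5.75 = 71.88 sts.
Next multiple of 6: 72.

CO 72 sts.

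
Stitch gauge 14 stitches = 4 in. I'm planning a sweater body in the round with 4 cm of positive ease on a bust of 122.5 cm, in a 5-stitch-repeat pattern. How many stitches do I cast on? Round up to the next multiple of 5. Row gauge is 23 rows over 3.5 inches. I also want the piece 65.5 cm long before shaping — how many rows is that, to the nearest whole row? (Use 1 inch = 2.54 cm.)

Cast on 175 stitches; work 169 rows.

Finished = 122.5 + 4 = 126.5 cm.
126.5 cm × 1/2.54 = 49.80 inches.
14/4 = 3.5 sts per in; 49.80 × 3.5 = 174.31 sts.
Next multiple of 5 → 175.
65.5 cm = 25.79 inches; × 6.571 = 169.46 → 169 rows.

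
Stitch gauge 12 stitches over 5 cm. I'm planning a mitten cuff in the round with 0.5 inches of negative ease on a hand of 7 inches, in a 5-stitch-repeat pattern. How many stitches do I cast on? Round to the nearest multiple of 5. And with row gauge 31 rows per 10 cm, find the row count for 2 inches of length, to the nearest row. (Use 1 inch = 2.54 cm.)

Finished = 7 − 0.5 = 6.5 inches.
6.5 inches × 2.54 = 16.51 cm.
12/5 = 2.4 sts per cm; 16.51 × 2.4 = 39.62 sts.
Nearest multiple of 5 → 40.
2 inches = 5.08 cm; × 3.1 = 15.75 → 16 rows.

Cast on 40 stitches; work 16 rows.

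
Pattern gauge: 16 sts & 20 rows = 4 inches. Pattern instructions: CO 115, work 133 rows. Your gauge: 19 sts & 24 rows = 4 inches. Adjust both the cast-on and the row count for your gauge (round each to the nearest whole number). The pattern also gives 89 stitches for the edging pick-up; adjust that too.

Cast on 137 stitches; work 160 rows; edging pick-up 106 stitches.

Stitches: 115 × 19/16 = 136.56 → 137.
Rows: 133 × 24/20 = 159.60 → 160.
edging pick-up: 89 × 19/16 = 105.69 → 106.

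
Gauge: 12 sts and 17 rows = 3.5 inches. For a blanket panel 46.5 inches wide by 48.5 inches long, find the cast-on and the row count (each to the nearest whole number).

Cast on 159 stitches and work 236 rows.

Stitch gauge = 12/3.5 = 3.429 sts/in; 46.5 × 3.429 = 159.43 → 159 sts.
Row gauge = 17/3.5 = 4.857 rows/in; 48.5 × 4.857 = 235.57 → 236 rows.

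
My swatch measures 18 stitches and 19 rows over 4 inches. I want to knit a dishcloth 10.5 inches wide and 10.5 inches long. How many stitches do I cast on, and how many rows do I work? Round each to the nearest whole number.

Stitch gauge = 18/4 = 4.5 sts/in; 10.5 × 4.5 = 47.25 → 47 sts.
Row gauge = 19/4 = 4.75 rows/in; 10.5 × 4.75 = 49.88 → 50 rows.

Cast on 47 stitches and work 50 rows.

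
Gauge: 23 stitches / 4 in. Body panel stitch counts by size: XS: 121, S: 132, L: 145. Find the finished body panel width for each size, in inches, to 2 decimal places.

XS 21.04 inches; S 22.96 inches; L 25.22 inches.

23/4 = 5.75 sts per in.
XS: 121 / 5.75 = 21.043 → 21.04 in.
S: 132 / 5.75 = 22.957 → 22.96 in.
L: 145 / 5.75 = 25.217 → 25.22 in.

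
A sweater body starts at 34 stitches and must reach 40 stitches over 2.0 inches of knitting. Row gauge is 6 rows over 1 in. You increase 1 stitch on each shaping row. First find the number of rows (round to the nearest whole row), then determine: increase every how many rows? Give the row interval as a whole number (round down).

Increase every 2nd row.

Rows = 2.0 × 6 = 12.0 → 12 rows.
Stitches to add: 6 → 6 shaping rows (at 1 st each).
12 / 6 = 2.00 → every 2 rows.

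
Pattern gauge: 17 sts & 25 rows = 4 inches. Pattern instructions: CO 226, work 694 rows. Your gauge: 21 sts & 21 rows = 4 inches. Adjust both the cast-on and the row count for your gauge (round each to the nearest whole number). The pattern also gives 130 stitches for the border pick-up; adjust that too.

Stitches: 226 × 21/17 = 279.18 → 279.
Rows: 694 × 21/25 = 582.96 → 583.
border pick-up: 130 × 21/17 = 160.59 → 161.

Cast on 279 stitches; work 583 rows; border pick-up 161 stitches.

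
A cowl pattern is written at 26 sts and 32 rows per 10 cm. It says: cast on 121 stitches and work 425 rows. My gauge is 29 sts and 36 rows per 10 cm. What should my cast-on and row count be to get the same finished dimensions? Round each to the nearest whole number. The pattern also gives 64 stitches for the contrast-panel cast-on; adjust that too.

Cast on 135 stitches; work 478 rows; contrast-panel cast-on 71 stitches.

Stitches: 121 × 29/26 = 134.96 → 135.
Rows: 425 × 36/32 = 478.12 → 478.
contrast-panel cast-on: 64 × 29/26 = 71.38 → 71.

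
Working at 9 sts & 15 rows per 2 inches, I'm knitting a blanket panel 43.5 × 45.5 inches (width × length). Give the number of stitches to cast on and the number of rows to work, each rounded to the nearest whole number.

Cast on 196 stitches and work 341 rows.

Stitch gauge = 9/2 = 4.5 sts/in; 43.5 × 4.5 = 195.75 → 196 sts.
Row gauge = 15/2 = 7.5 rows/in; 45.5 × 7.5 = 341.25 → 341 rows.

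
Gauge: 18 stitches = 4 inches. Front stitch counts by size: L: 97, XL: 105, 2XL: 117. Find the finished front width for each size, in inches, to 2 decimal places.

18/4 = 4.5 sts per in.
L: 97 / 4.5 = 21.556 → 21.56 in.
XL: 105 / 4.5 = 23.333 → 23.33 in.
2XL: 117 / 4.5 = 26.000 → 26.00 in.

L 21.56 inches; XL 23.33 inches; 2XL 26.00 inches.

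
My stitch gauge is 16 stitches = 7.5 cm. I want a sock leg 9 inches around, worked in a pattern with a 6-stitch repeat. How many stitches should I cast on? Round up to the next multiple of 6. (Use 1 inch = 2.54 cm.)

9 in = 9 × 2.54 = 22.86 cm.
16 / 7.5 = 2.133 sts/cm.
22.86 × 2.133 = 48.77 sts.
→ 54.

CO 54 sts.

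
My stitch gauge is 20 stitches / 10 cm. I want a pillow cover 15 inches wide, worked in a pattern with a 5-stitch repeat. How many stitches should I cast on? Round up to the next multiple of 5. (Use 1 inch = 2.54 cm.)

CO 80 sts.

15 in = 15 × 2.54 = 38.10 cm.
20 / 10 = 2 sts/cm.
38.10 × 2 = 76.20 sts.
→ 80.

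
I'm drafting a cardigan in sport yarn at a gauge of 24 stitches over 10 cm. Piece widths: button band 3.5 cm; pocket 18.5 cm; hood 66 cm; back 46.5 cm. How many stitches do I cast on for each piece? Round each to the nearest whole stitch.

Rate = 24/10 = 2.4 sts per cm.
button band: 3.5 × 2.4 = 8.40 → 8.
pocket: 18.5 × 2.4 = 44.40 → 44.
hood: 66 × 2.4 = 158.40 → 158.
back: 46.5 × 2.4 = 111.60 → 112.

button band 8; pocket 44; hood 158; back 112.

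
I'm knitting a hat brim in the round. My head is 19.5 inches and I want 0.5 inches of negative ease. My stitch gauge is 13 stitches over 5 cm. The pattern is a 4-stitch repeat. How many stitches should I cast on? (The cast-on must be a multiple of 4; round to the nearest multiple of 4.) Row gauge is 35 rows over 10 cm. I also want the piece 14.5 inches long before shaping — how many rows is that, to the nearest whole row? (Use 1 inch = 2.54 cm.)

Finished = 19.5 − 0.5 = 19 inches.
19 inches × 2.54 = 48.26 cm.
13/5 = 2.6 sts per cm; 48.26 × 2.6 = 125.48 sts.
Nearest multiple of 4 → 124.
14.5 inches = 36.83 cm; × 3.5 = 128.91 → 129 rows.

Cast on 124 stitches; work 129 rows.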